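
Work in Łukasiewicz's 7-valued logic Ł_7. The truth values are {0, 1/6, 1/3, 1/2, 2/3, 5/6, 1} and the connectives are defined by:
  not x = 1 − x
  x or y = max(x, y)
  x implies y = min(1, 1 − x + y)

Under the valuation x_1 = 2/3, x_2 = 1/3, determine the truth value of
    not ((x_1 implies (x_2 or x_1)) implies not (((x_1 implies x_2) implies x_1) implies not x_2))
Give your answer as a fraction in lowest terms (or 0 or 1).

x_2 or x_1 = 1/3 or 2/3 = 2/3
x_1 implies (x_2 or x_1) = 2/3 implies 2/3 = 1
x_1 implies x_2 = 2/3 implies 1/3 = 2/3
(x_1 implies x_2) implies x_1 = 2/3 implies 2/3 = 1
not x_2 = not 1/3 = 2/3
((x_1 implies x_2) implies x_1) implies not x_2 = 1 implies 2/3 = 2/3
not (((x_1 implies x_2) implies x_1) implies not x_2) = not 2/3 = 1/3
(x_1 implies (x_2 or x_1)) implies not (((x_1 implies x_2) implies x_1) implies not x_2) = 1 implies 1/3 = 1/3
not ((x_1 implies (x_2 or x_1)) implies not (((x_1 implies x_2) implies x_1) implies not x_2)) = not 1/3 = 2/3

2/3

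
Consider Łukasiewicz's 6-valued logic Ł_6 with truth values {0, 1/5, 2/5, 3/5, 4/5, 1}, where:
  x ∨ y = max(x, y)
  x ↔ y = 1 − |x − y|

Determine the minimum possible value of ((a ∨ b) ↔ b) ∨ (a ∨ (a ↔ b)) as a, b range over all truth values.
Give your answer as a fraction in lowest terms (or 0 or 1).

Take a = 2/5, b = 0:
a ∨ b = 2/5 ∨ 0 = 2/5
(a ∨ b) ↔ b = 2/5 ↔ 0 = 3/5
a ↔ b = 2/5 ↔ 0 = 3/5
a ∨ (a ↔ b) = 2/5 ∨ 3/5 = 3/5
((a ∨ b) ↔ b) ∨ (a ∨ (a ↔ b)) = 3/5 ∨ 3/5 = 3/5
No assignment yields a value below 3/5, so this is the minimum.

3/5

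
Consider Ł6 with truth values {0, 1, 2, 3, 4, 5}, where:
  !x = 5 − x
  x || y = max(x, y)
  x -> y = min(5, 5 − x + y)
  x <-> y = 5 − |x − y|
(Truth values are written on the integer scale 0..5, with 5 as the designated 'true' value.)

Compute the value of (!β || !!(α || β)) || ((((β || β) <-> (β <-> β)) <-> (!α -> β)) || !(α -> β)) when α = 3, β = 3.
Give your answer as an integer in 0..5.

!β = !3 = 2
α || β = 3 || 3 = 3
!(α || β) = !3 = 2
!!(α || β) = !2 = 3
!β || !!(α || β) = 2 || 3 = 3
β || β = 3 || 3 = 3
β <-> β = 3 <-> 3 = 5
(β || β) <-> (β <-> β) = 3 <-> 5 = 3
!α = !3 = 2
!α -> β = 2 -> 3 = 5
((β || β) <-> (β <-> β)) <-> (!α -> β) = 3 <-> 5 = 3
α -> β = 3 -> 3 = 5
!(α -> β) = !5 = 0
(((β || β) <-> (β <-> β)) <-> (!α -> β)) || !(α -> β) = 3 || 0 = 3
(!β || !!(α || β)) || ((((β || β) <-> (β <-> β)) <-> (!α -> β)) || !(α -> β)) = 3 || 3 = 3

3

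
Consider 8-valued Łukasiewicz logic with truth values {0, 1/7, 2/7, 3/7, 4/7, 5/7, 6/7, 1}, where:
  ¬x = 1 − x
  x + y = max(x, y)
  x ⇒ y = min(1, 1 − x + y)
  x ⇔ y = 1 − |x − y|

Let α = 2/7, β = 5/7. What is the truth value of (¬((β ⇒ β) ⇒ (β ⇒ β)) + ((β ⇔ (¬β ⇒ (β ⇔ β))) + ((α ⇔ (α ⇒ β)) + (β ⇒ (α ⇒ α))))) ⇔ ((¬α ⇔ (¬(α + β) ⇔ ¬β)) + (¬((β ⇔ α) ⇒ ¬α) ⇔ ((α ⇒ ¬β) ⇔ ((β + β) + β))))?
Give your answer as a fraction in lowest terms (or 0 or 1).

5/7

β ⇒ β = 5/7 ⇒ 5/7 = 1
β ⇒ β = 5/7 ⇒ 5/7 = 1
(β ⇒ β) ⇒ (β ⇒ β) = 1 ⇒ 1 = 1
¬((β ⇒ β) ⇒ (β ⇒ β)) = ¬1 = 0
¬β = ¬5/7 = 2/7
β ⇔ β = 5/7 ⇔ 5/7 = 1
¬β ⇒ (β ⇔ β) = 2/7 ⇒ 1 = 1
β ⇔ (¬β ⇒ (β ⇔ β)) = 5/7 ⇔ 1 = 5/7
α ⇒ β = 2/7 ⇒ 5/7 = 1
α ⇔ (α ⇒ β) = 2/7 ⇔ 1 = 2/7
α ⇒ α = 2/7 ⇒ 2/7 = 1
β ⇒ (α ⇒ α) = 5/7 ⇒ 1 = 1
(α ⇔ (α ⇒ β)) + (β ⇒ (α ⇒ α)) = 2/7 + 1 = 1
(β ⇔ (¬β ⇒ (β ⇔ β))) + ((α ⇔ (α ⇒ β)) + (β ⇒ (α ⇒ α))) = 5/7 + 1 = 1
¬((β ⇒ β) ⇒ (β ⇒ β)) + ((β ⇔ (¬β ⇒ (β ⇔ β))) + ((α ⇔ (α ⇒ β)) + (β ⇒ (α ⇒ α)))) = 0 + 1 = 1
¬α = ¬2/7 = 5/7
α + β = 2/7 + 5/7 = 5/7
¬(α + β) = ¬5/7 = 2/7
¬β = ¬5/7 = 2/7
¬(α + β) ⇔ ¬β = 2/7 ⇔ 2/7 = 1
¬α ⇔ (¬(α + β) ⇔ ¬β) = 5/7 ⇔ 1 = 5/7
β ⇔ α = 5/7 ⇔ 2/7 = 4/7
¬α = ¬2/7 = 5/7
(β ⇔ α) ⇒ ¬α = 4/7 ⇒ 5/7 = 1
¬((β ⇔ α) ⇒ ¬α) = ¬1 = 0
¬β = ¬5/7 = 2/7
α ⇒ ¬β = 2/7 ⇒ 2/7 = 1
β + β = 5/7 + 5/7 = 5/7
(β + β) + β = 5/7 + 5/7 = 5/7
(α ⇒ ¬β) ⇔ ((β + β) + β) = 1 ⇔ 5/7 = 5/7
¬((β ⇔ α) ⇒ ¬α) ⇔ ((α ⇒ ¬β) ⇔ ((β + β) + β)) = 0 ⇔ 5/7 = 2/7
(¬α ⇔ (¬(α + β) ⇔ ¬β)) + (¬((β ⇔ α) ⇒ ¬α) ⇔ ((α ⇒ ¬β) ⇔ ((β + β) + β))) = 5/7 + 2/7 = 5/7
(¬((β ⇒ β) ⇒ (β ⇒ β)) + ((β ⇔ (¬β ⇒ (β ⇔ β))) + ((α ⇔ (α ⇒ β)) + (β ⇒ (α ⇒ α))))) ⇔ ((¬α ⇔ (¬(α + β) ⇔ ¬β)) + (¬((β ⇔ α) ⇒ ¬α) ⇔ ((α ⇒ ¬β) ⇔ ((β + β) + β)))) = 1 ⇔ 5/7 = 5/7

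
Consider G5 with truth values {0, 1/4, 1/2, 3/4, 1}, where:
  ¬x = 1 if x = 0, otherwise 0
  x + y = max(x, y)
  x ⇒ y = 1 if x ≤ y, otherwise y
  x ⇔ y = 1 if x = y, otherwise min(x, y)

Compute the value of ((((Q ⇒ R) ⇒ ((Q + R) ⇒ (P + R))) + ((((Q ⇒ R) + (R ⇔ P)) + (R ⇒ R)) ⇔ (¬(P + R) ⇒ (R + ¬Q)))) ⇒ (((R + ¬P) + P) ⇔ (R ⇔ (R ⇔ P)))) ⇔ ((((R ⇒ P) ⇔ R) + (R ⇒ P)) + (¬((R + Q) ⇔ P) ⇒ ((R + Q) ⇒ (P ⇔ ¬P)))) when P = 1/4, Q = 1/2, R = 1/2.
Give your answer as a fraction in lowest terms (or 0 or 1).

1/4

Q ⇒ R = 1/2 ⇒ 1/2 = 1
Q + R = 1/2 + 1/2 = 1/2
P + R = 1/4 + 1/2 = 1/2
(Q + R) ⇒ (P + R) = 1/2 ⇒ 1/2 = 1
(Q ⇒ R) ⇒ ((Q + R) ⇒ (P + R)) = 1 ⇒ 1 = 1
Q ⇒ R = 1/2 ⇒ 1/2 = 1
R ⇔ P = 1/2 ⇔ 1/4 = 1/4
(Q ⇒ R) + (R ⇔ P) = 1 + 1/4 = 1
R ⇒ R = 1/2 ⇒ 1/2 = 1
((Q ⇒ R) + (R ⇔ P)) + (R ⇒ R) = 1 + 1 = 1
P + R = 1/4 + 1/2 = 1/2
¬(P + R) = ¬1/2 = 0
¬Q = ¬1/2 = 0
R + ¬Q = 1/2 + 0 = 1/2
¬(P + R) ⇒ (R + ¬Q) = 0 ⇒ 1/2 = 1
(((Q ⇒ R) + (R ⇔ P)) + (R ⇒ R)) ⇔ (¬(P + R) ⇒ (R + ¬Q)) = 1 ⇔ 1 = 1
((Q ⇒ R) ⇒ ((Q + R) ⇒ (P + R))) + ((((Q ⇒ R) + (R ⇔ P)) + (R ⇒ R)) ⇔ (¬(P + R) ⇒ (R + ¬Q))) = 1 + 1 = 1
¬P = ¬1/4 = 0
R + ¬P = 1/2 + 0 = 1/2
(R + ¬P) + P = 1/2 + 1/4 = 1/2
R ⇔ P = 1/2 ⇔ 1/4 = 1/4
R ⇔ (R ⇔ P) = 1/2 ⇔ 1/4 = 1/4
((R + ¬P) + P) ⇔ (R ⇔ (R ⇔ P)) = 1/2 ⇔ 1/4 = 1/4
(((Q ⇒ R) ⇒ ((Q + R) ⇒ (P + R))) + ((((Q ⇒ R) + (R ⇔ P)) + (R ⇒ R)) ⇔ (¬(P + R) ⇒ (R + ¬Q)))) ⇒ (((R + ¬P) + P) ⇔ (R ⇔ (R ⇔ P))) = 1 ⇒ 1/4 = 1/4
R ⇒ P = 1/2 ⇒ 1/4 = 1/4
(R ⇒ P) ⇔ R = 1/4 ⇔ 1/2 = 1/4
R ⇒ P = 1/2 ⇒ 1/4 = 1/4
((R ⇒ P) ⇔ R) + (R ⇒ P) = 1/4 + 1/4 = 1/4
R + Q = 1/2 + 1/2 = 1/2
(R + Q) ⇔ P = 1/2 ⇔ 1/4 = 1/4
¬((R + Q) ⇔ P) = ¬1/4 = 0
R + Q = 1/2 + 1/2 = 1/2
¬P = ¬1/4 = 0
P ⇔ ¬P = 1/4 ⇔ 0 = 0
(R + Q) ⇒ (P ⇔ ¬P) = 1/2 ⇒ 0 = 0
¬((R + Q) ⇔ P) ⇒ ((R + Q) ⇒ (P ⇔ ¬P)) = 0 ⇒ 0 = 1
(((R ⇒ P) ⇔ R) + (R ⇒ P)) + (¬((R + Q) ⇔ P) ⇒ ((R + Q) ⇒ (P ⇔ ¬P))) = 1/4 + 1 = 1
((((Q ⇒ R) ⇒ ((Q + R) ⇒ (P + R))) + ((((Q ⇒ R) + (R ⇔ P)) + (R ⇒ R)) ⇔ (¬(P + R) ⇒ (R + ¬Q)))) ⇒ (((R + ¬P) + P) ⇔ (R ⇔ (R ⇔ P)))) ⇔ ((((R ⇒ P) ⇔ R) + (R ⇒ P)) + (¬((R + Q) ⇔ P) ⇒ ((R + Q) ⇒ (P ⇔ ¬P)))) = 1/4 ⇔ 1 = 1/4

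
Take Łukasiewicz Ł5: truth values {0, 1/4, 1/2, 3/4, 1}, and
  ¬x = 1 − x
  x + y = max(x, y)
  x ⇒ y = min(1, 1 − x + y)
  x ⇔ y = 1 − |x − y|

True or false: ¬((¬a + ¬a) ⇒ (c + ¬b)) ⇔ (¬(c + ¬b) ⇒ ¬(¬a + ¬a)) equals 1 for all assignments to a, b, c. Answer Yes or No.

Counterexample: take a = 0, b = 0, c = 0.
¬a = ¬0 = 1
¬a = ¬0 = 1
¬a + ¬a = 1 + 1 = 1
¬b = ¬0 = 1
c + ¬b = 0 + 1 = 1
(¬a + ¬a) ⇒ (c + ¬b) = 1 ⇒ 1 = 1
¬((¬a + ¬a) ⇒ (c + ¬b)) = ¬1 = 0
¬(c + ¬b) = ¬1 = 0
¬(¬a + ¬a) = ¬1 = 0
¬(c + ¬b) ⇒ ¬(¬a + ¬a) = 0 ⇒ 0 = 1
¬((¬a + ¬a) ⇒ (c + ¬b)) ⇔ (¬(c + ¬b) ⇒ ¬(¬a + ¬a)) = 0 ⇔ 1 = 0
This gives 0 ≠ 1.

No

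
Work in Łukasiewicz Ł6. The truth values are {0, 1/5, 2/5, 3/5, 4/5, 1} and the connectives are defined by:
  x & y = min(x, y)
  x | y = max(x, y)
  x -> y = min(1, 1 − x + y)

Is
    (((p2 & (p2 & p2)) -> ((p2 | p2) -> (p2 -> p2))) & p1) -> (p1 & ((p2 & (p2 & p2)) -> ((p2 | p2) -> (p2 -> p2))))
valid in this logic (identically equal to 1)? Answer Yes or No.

Yes

At p1 = 2/5, p2 = 1/5, for instance:
p2 & p2 = 1/5 & 1/5 = 1/5
p2 & (p2 & p2) = 1/5 & 1/5 = 1/5
p2 | p2 = 1/5 | 1/5 = 1/5
p2 -> p2 = 1/5 -> 1/5 = 1
(p2 | p2) -> (p2 -> p2) = 1/5 -> 1 = 1
(p2 & (p2 & p2)) -> ((p2 | p2) -> (p2 -> p2)) = 1/5 -> 1 = 1
((p2 & (p2 & p2)) -> ((p2 | p2) -> (p2 -> p2))) & p1 = 1 & 2/5 = 2/5
p1 & ((p2 & (p2 & p2)) -> ((p2 | p2) -> (p2 -> p2))) = 2/5 & 1 = 2/5
(((p2 & (p2 & p2)) -> ((p2 | p2) -> (p2 -> p2))) & p1) -> (p1 & ((p2 & (p2 & p2)) -> ((p2 | p2) -> (p2 -> p2)))) = 2/5 -> 2/5 = 1
and checking the remaining 35 assignments likewise gives ≥ 1 in every case.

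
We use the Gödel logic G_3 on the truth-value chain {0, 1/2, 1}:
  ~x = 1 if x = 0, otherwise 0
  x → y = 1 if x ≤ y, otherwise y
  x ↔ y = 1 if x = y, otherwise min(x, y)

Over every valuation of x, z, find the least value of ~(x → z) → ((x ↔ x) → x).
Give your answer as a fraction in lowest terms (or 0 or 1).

Take x = 1/2, z = 0:
x → z = 1/2 → 0 = 0
~(x → z) = ~0 = 1
x ↔ x = 1/2 ↔ 1/2 = 1
(x ↔ x) → x = 1 → 1/2 = 1/2
~(x → z) → ((x ↔ x) → x) = 1 → 1/2 = 1/2
No assignment yields a value below 1/2, so this is the minimum.

1/2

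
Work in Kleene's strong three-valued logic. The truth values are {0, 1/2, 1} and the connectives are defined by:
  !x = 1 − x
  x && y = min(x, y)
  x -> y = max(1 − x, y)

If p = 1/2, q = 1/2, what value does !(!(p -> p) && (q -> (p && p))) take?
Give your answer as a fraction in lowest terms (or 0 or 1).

p -> p = 1/2 -> 1/2 = 1/2
!(p -> p) = !1/2 = 1/2
p && p = 1/2 && 1/2 = 1/2
q -> (p && p) = 1/2 -> 1/2 = 1/2
!(p -> p) && (q -> (p && p)) = 1/2 && 1/2 = 1/2
!(!(p -> p) && (q -> (p && p))) = !1/2 = 1/2

1/2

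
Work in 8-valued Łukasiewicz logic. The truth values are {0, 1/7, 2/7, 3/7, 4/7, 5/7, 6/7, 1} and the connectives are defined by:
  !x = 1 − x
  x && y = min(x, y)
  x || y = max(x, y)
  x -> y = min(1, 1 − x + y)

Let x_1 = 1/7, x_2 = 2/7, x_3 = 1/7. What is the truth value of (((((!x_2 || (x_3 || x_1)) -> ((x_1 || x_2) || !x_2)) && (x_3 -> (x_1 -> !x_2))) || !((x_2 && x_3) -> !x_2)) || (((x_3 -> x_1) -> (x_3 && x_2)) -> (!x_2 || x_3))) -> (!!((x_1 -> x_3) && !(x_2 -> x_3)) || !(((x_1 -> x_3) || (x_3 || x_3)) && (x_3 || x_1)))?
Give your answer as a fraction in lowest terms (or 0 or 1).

!x_2 = !2/7 = 5/7
x_3 || x_1 = 1/7 || 1/7 = 1/7
!x_2 || (x_3 || x_1) = 5/7 || 1/7 = 5/7
x_1 || x_2 = 1/7 || 2/7 = 2/7
!x_2 = !2/7 = 5/7
(x_1 || x_2) || !x_2 = 2/7 || 5/7 = 5/7
(!x_2 || (x_3 || x_1)) -> ((x_1 || x_2) || !x_2) = 5/7 -> 5/7 = 1
!x_2 = !2/7 = 5/7
x_1 -> !x_2 = 1/7 -> 5/7 = 1
x_3 -> (x_1 -> !x_2) = 1/7 -> 1 = 1
((!x_2 || (x_3 || x_1)) -> ((x_1 || x_2) || !x_2)) && (x_3 -> (x_1 -> !x_2)) = 1 && 1 = 1
x_2 && x_3 = 2/7 && 1/7 = 1/7
!x_2 = !2/7 = 5/7
(x_2 && x_3) -> !x_2 = 1/7 -> 5/7 = 1
!((x_2 && x_3) -> !x_2) = !1 = 0
(((!x_2 || (x_3 || x_1)) -> ((x_1 || x_2) || !x_2)) && (x_3 -> (x_1 -> !x_2))) || !((x_2 && x_3) -> !x_2) = 1 || 0 = 1
x_3 -> x_1 = 1/7 -> 1/7 = 1
x_3 && x_2 = 1/7 && 2/7 = 1/7
(x_3 -> x_1) -> (x_3 && x_2) = 1 -> 1/7 = 1/7
!x_2 = !2/7 = 5/7
!x_2 || x_3 = 5/7 || 1/7 = 5/7
((x_3 -> x_1) -> (x_3 && x_2)) -> (!x_2 || x_3) = 1/7 -> 5/7 = 1
((((!x_2 || (x_3 || x_1)) -> ((x_1 || x_2) || !x_2)) && (x_3 -> (x_1 -> !x_2))) || !((x_2 && x_3) -> !x_2)) || (((x_3 -> x_1) -> (x_3 && x_2)) -> (!x_2 || x_3)) = 1 || 1 = 1
x_1 -> x_3 = 1/7 -> 1/7 = 1
x_2 -> x_3 = 2/7 -> 1/7 = 6/7
!(x_2 -> x_3) = !6/7 = 1/7
(x_1 -> x_3) && !(x_2 -> x_3) = 1 && 1/7 = 1/7
!((x_1 -> x_3) && !(x_2 -> x_3)) = !1/7 = 6/7
!!((x_1 -> x_3) && !(x_2 -> x_3)) = !6/7 = 1/7
x_1 -> x_3 = 1/7 -> 1/7 = 1
x_3 || x_3 = 1/7 || 1/7 = 1/7
(x_1 -> x_3) || (x_3 || x_3) = 1 || 1/7 = 1
x_3 || x_1 = 1/7 || 1/7 = 1/7
((x_1 -> x_3) || (x_3 || x_3)) && (x_3 || x_1) = 1 && 1/7 = 1/7
!(((x_1 -> x_3) || (x_3 || x_3)) && (x_3 || x_1)) = !1/7 = 6/7
!!((x_1 -> x_3) && !(x_2 -> x_3)) || !(((x_1 -> x_3) || (x_3 || x_3)) && (x_3 || x_1)) = 1/7 || 6/7 = 6/7
(((((!x_2 || (x_3 || x_1)) -> ((x_1 || x_2) || !x_2)) && (x_3 -> (x_1 -> !x_2))) || !((x_2 && x_3) -> !x_2)) || (((x_3 -> x_1) -> (x_3 && x_2)) -> (!x_2 || x_3))) -> (!!((x_1 -> x_3) && !(x_2 -> x_3)) || !(((x_1 -> x_3) || (x_3 || x_3)) && (x_3 || x_1))) = 1 -> 6/7 = 6/7

6/7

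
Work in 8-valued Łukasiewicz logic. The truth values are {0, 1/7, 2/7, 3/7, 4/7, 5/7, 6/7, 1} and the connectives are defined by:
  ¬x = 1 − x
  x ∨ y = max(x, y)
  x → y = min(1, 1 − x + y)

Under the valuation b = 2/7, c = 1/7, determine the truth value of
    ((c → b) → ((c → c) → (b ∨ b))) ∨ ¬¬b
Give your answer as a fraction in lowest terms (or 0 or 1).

c → b = 1/7 → 2/7 = 1
c → c = 1/7 → 1/7 = 1
b ∨ b = 2/7 ∨ 2/7 = 2/7
(c → c) → (b ∨ b) = 1 → 2/7 = 2/7
(c → b) → ((c → c) → (b ∨ b)) = 1 → 2/7 = 2/7
¬b = ¬2/7 = 5/7
¬¬b = ¬5/7 = 2/7
((c → b) → ((c → c) → (b ∨ b))) ∨ ¬¬b = 2/7 ∨ 2/7 = 2/7

2/7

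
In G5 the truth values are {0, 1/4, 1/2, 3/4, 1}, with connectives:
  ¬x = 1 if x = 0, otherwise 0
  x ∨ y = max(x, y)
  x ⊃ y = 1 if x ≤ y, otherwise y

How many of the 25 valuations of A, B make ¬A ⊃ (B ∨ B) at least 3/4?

value 1: 21 assignments (counts)
value 3/4: 1 assignment (counts)
value 1/2: 1 assignment
value 1/4: 1 assignment
value 0: 1 assignment
So 22 of the 25 assignments meet the threshold.

22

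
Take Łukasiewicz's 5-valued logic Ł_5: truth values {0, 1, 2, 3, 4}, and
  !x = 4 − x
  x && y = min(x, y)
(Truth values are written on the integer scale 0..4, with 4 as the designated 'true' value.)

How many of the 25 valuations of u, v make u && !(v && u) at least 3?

value 4: 1 assignment (counts)
value 3: 3 assignments (counts)
value 2: 7 assignments
value 1: 8 assignments
value 0: 6 assignments
So 4 of the 25 assignments meet the threshold.

4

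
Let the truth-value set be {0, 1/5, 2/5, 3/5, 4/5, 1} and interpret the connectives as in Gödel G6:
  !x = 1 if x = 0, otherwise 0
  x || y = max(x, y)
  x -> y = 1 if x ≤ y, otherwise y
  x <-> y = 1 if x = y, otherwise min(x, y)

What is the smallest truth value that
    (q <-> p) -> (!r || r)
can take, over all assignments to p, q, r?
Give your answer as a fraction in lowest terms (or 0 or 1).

1/5

Take p = 0, q = 0, r = 1/5:
q <-> p = 0 <-> 0 = 1
!r = !1/5 = 0
!r || r = 0 || 1/5 = 1/5
(q <-> p) -> (!r || r) = 1 -> 1/5 = 1/5
No assignment yields a value below 1/5, so this is the minimum.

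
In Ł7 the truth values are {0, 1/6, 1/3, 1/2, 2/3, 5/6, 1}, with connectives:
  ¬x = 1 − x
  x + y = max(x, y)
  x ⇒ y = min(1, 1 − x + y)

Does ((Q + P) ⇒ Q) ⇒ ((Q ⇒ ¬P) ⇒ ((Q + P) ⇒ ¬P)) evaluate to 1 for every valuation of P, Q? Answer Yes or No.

Yes

At P = 0, Q = 1/2, for instance:
Q + P = 1/2 + 0 = 1/2
(Q + P) ⇒ Q = 1/2 ⇒ 1/2 = 1
¬P = ¬0 = 1
Q ⇒ ¬P = 1/2 ⇒ 1 = 1
(Q + P) ⇒ ¬P = 1/2 ⇒ 1 = 1
(Q ⇒ ¬P) ⇒ ((Q + P) ⇒ ¬P) = 1 ⇒ 1 = 1
((Q + P) ⇒ Q) ⇒ ((Q ⇒ ¬P) ⇒ ((Q + P) ⇒ ¬P)) = 1 ⇒ 1 = 1
and checking the remaining 48 assignments likewise gives ≥ 1 in every case.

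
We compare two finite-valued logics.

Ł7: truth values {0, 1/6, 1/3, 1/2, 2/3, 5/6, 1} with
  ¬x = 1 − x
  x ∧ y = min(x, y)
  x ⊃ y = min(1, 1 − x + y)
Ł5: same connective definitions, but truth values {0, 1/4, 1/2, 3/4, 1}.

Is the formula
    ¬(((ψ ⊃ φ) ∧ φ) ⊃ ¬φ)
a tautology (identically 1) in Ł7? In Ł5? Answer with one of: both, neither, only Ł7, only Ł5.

neither

In Ł7: at φ = 0, ψ = 0 the value is 0 — not a tautology.
In Ł5: at φ = 0, ψ = 0 the value is 0 — not a tautology.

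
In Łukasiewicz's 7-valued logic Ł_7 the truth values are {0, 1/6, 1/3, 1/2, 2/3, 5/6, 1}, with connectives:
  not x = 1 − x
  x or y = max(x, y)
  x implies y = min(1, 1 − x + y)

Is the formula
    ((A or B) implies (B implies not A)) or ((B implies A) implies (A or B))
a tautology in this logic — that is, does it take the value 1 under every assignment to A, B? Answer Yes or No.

Counterexample: take A = 5/6, B = 1/2.
A or B = 5/6 or 1/2 = 5/6
not A = not 5/6 = 1/6
B implies not A = 1/2 implies 1/6 = 2/3
(A or B) implies (B implies not A) = 5/6 implies 2/3 = 5/6
B implies A = 1/2 implies 5/6 = 1
A or B = 5/6 or 1/2 = 5/6
(B implies A) implies (A or B) = 1 implies 5/6 = 5/6
((A or B) implies (B implies not A)) or ((B implies A) implies (A or B)) = 5/6 or 5/6 = 5/6
This gives 5/6 ≠ 1.

No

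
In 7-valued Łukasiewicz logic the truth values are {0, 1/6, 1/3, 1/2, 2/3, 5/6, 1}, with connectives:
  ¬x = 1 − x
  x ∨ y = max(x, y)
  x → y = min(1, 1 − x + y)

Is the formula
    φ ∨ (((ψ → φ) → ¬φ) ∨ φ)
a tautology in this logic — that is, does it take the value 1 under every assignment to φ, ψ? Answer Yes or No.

No

Counterexample: take φ = 1/6, ψ = 0.
ψ → φ = 0 → 1/6 = 1
¬φ = ¬1/6 = 5/6
(ψ → φ) → ¬φ = 1 → 5/6 = 5/6
((ψ → φ) → ¬φ) ∨ φ = 5/6 ∨ 1/6 = 5/6
φ ∨ (((ψ → φ) → ¬φ) ∨ φ) = 1/6 ∨ 5/6 = 5/6
This gives 5/6 ≠ 1.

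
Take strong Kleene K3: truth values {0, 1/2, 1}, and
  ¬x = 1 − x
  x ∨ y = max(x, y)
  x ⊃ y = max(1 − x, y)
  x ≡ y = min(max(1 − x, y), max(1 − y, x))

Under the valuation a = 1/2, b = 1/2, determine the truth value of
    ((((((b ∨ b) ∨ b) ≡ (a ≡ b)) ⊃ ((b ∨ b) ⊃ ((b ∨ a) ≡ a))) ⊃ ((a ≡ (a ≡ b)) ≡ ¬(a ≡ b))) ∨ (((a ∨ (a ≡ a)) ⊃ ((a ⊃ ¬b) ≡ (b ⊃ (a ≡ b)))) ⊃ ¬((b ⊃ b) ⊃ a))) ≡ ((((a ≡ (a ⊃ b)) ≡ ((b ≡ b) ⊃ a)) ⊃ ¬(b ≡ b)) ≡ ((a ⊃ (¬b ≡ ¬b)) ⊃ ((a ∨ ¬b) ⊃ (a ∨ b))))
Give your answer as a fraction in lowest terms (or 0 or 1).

1/2

b ∨ b = 1/2 ∨ 1/2 = 1/2
(b ∨ b) ∨ b = 1/2 ∨ 1/2 = 1/2
a ≡ b = 1/2 ≡ 1/2 = 1/2
((b ∨ b) ∨ b) ≡ (a ≡ b) = 1/2 ≡ 1/2 = 1/2
b ∨ b = 1/2 ∨ 1/2 = 1/2
b ∨ a = 1/2 ∨ 1/2 = 1/2
(b ∨ a) ≡ a = 1/2 ≡ 1/2 = 1/2
(b ∨ b) ⊃ ((b ∨ a) ≡ a) = 1/2 ⊃ 1/2 = 1/2
(((b ∨ b) ∨ b) ≡ (a ≡ b)) ⊃ ((b ∨ b) ⊃ ((b ∨ a) ≡ a)) = 1/2 ⊃ 1/2 = 1/2
a ≡ b = 1/2 ≡ 1/2 = 1/2
a ≡ (a ≡ b) = 1/2 ≡ 1/2 = 1/2
a ≡ b = 1/2 ≡ 1/2 = 1/2
¬(a ≡ b) = ¬1/2 = 1/2
(a ≡ (a ≡ b)) ≡ ¬(a ≡ b) = 1/2 ≡ 1/2 = 1/2
((((b ∨ b) ∨ b) ≡ (a ≡ b)) ⊃ ((b ∨ b) ⊃ ((b ∨ a) ≡ a))) ⊃ ((a ≡ (a ≡ b)) ≡ ¬(a ≡ b)) = 1/2 ⊃ 1/2 = 1/2
a ≡ a = 1/2 ≡ 1/2 = 1/2
a ∨ (a ≡ a) = 1/2 ∨ 1/2 = 1/2
¬b = ¬1/2 = 1/2
a ⊃ ¬b = 1/2 ⊃ 1/2 = 1/2
a ≡ b = 1/2 ≡ 1/2 = 1/2
b ⊃ (a ≡ b) = 1/2 ⊃ 1/2 = 1/2
(a ⊃ ¬b) ≡ (b ⊃ (a ≡ b)) = 1/2 ≡ 1/2 = 1/2
(a ∨ (a ≡ a)) ⊃ ((a ⊃ ¬b) ≡ (b ⊃ (a ≡ b))) = 1/2 ⊃ 1/2 = 1/2
b ⊃ b = 1/2 ⊃ 1/2 = 1/2
(b ⊃ b) ⊃ a = 1/2 ⊃ 1/2 = 1/2
¬((b ⊃ b) ⊃ a) = ¬1/2 = 1/2
((a ∨ (a ≡ a)) ⊃ ((a ⊃ ¬b) ≡ (b ⊃ (a ≡ b)))) ⊃ ¬((b ⊃ b) ⊃ a) = 1/2 ⊃ 1/2 = 1/2
(((((b ∨ b) ∨ b) ≡ (a ≡ b)) ⊃ ((b ∨ b) ⊃ ((b ∨ a) ≡ a))) ⊃ ((a ≡ (a ≡ b)) ≡ ¬(a ≡ b))) ∨ (((a ∨ (a ≡ a)) ⊃ ((a ⊃ ¬b) ≡ (b ⊃ (a ≡ b)))) ⊃ ¬((b ⊃ b) ⊃ a)) = 1/2 ∨ 1/2 = 1/2
a ⊃ b = 1/2 ⊃ 1/2 = 1/2
a ≡ (a ⊃ b) = 1/2 ≡ 1/2 = 1/2
b ≡ b = 1/2 ≡ 1/2 = 1/2
(b ≡ b) ⊃ a = 1/2 ⊃ 1/2 = 1/2
(a ≡ (a ⊃ b)) ≡ ((b ≡ b) ⊃ a) = 1/2 ≡ 1/2 = 1/2
b ≡ b = 1/2 ≡ 1/2 = 1/2
¬(b ≡ b) = ¬1/2 = 1/2
((a ≡ (a ⊃ b)) ≡ ((b ≡ b) ⊃ a)) ⊃ ¬(b ≡ b) = 1/2 ⊃ 1/2 = 1/2
¬b = ¬1/2 = 1/2
¬b = ¬1/2 = 1/2
¬b ≡ ¬b = 1/2 ≡ 1/2 = 1/2
a ⊃ (¬b ≡ ¬b) = 1/2 ⊃ 1/2 = 1/2
¬b = ¬1/2 = 1/2
a ∨ ¬b = 1/2 ∨ 1/2 = 1/2
a ∨ b = 1/2 ∨ 1/2 = 1/2
(a ∨ ¬b) ⊃ (a ∨ b) = 1/2 ⊃ 1/2 = 1/2
(a ⊃ (¬b ≡ ¬b)) ⊃ ((a ∨ ¬b) ⊃ (a ∨ b)) = 1/2 ⊃ 1/2 = 1/2
(((a ≡ (a ⊃ b)) ≡ ((b ≡ b) ⊃ a)) ⊃ ¬(b ≡ b)) ≡ ((a ⊃ (¬b ≡ ¬b)) ⊃ ((a ∨ ¬b) ⊃ (a ∨ b))) = 1/2 ≡ 1/2 = 1/2
((((((b ∨ b) ∨ b) ≡ (a ≡ b)) ⊃ ((b ∨ b) ⊃ ((b ∨ a) ≡ a))) ⊃ ((a ≡ (a ≡ b)) ≡ ¬(a ≡ b))) ∨ (((a ∨ (a ≡ a)) ⊃ ((a ⊃ ¬b) ≡ (b ⊃ (a ≡ b)))) ⊃ ¬((b ⊃ b) ⊃ a))) ≡ ((((a ≡ (a ⊃ b)) ≡ ((b ≡ b) ⊃ a)) ⊃ ¬(b ≡ b)) ≡ ((a ⊃ (¬b ≡ ¬b)) ⊃ ((a ∨ ¬b) ⊃ (a ∨ b)))) = 1/2 ≡ 1/2 = 1/2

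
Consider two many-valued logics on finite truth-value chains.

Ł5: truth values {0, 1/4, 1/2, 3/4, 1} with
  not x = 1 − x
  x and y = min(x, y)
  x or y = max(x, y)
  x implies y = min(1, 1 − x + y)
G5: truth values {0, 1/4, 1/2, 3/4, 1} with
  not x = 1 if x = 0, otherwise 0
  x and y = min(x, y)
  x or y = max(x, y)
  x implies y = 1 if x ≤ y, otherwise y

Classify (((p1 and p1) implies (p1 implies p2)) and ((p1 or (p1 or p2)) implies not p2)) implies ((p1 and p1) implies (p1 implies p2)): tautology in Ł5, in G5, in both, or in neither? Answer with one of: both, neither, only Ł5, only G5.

both

In Ł5: every assignment gives 1 — tautology.
In G5: every assignment gives 1 — tautology.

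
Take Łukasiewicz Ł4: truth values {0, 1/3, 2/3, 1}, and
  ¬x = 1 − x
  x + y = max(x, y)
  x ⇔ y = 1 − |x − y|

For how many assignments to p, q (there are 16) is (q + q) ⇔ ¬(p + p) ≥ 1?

p = 0, q = 0 ↦ 0  <
p = 0, q = 1/3 ↦ 1/3  <
p = 0, q = 2/3 ↦ 2/3  <
p = 0, q = 1 ↦ 1  ≥
p = 1/3, q = 0 ↦ 1/3  <
p = 1/3, q = 1/3 ↦ 2/3  <
p = 1/3, q = 2/3 ↦ 1  ≥
p = 1/3, q = 1 ↦ 2/3  <
p = 2/3, q = 0 ↦ 2/3  <
p = 2/3, q = 1/3 ↦ 1  ≥
p = 2/3, q = 2/3 ↦ 2/3  <
p = 2/3, q = 1 ↦ 1/3  <
p = 1, q = 0 ↦ 1  ≥
p = 1, q = 1/3 ↦ 2/3  <
p = 1, q = 2/3 ↦ 1/3  <
p = 1, q = 1 ↦ 0  <
So 4 of the 16 assignments meet the threshold.

4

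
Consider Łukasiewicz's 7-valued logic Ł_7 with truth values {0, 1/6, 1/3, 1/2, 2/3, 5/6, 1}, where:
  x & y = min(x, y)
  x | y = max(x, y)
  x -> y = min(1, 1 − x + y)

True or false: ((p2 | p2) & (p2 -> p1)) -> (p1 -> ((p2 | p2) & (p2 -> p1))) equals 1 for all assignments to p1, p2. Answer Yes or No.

At p1 = 2/3, p2 = 1/6, for instance:
p2 | p2 = 1/6 | 1/6 = 1/6
p2 -> p1 = 1/6 -> 2/3 = 1
(p2 | p2) & (p2 -> p1) = 1/6 & 1 = 1/6
p1 -> ((p2 | p2) & (p2 -> p1)) = 2/3 -> 1/6 = 1/2
((p2 | p2) & (p2 -> p1)) -> (p1 -> ((p2 | p2) & (p2 -> p1))) = 1/6 -> 1/2 = 1
and checking the remaining 48 assignments likewise gives ≥ 1 in every case.

Yes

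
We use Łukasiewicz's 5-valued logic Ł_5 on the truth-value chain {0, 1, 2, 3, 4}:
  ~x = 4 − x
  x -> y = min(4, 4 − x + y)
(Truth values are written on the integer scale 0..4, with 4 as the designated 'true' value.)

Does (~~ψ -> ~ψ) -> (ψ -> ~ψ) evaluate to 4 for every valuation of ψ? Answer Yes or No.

Yes

ψ = 0 ↦ 4
ψ = 1 ↦ 4
ψ = 2 ↦ 4
ψ = 3 ↦ 4
ψ = 4 ↦ 4
Every assignment gives a value ≥ 4.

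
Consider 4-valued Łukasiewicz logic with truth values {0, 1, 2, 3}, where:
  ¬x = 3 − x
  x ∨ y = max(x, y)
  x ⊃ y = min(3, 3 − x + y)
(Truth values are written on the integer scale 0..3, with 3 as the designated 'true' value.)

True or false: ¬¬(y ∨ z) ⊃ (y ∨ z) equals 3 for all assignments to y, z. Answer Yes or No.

Yes

y = 0, z = 0 ↦ 3
y = 0, z = 1 ↦ 3
y = 0, z = 2 ↦ 3
y = 0, z = 3 ↦ 3
y = 1, z = 0 ↦ 3
y = 1, z = 1 ↦ 3
y = 1, z = 2 ↦ 3
y = 1, z = 3 ↦ 3
y = 2, z = 0 ↦ 3
y = 2, z = 1 ↦ 3
y = 2, z = 2 ↦ 3
y = 2, z = 3 ↦ 3
y = 3, z = 0 ↦ 3
y = 3, z = 1 ↦ 3
y = 3, z = 2 ↦ 3
y = 3, z = 3 ↦ 3
Every assignment gives a value ≥ 3.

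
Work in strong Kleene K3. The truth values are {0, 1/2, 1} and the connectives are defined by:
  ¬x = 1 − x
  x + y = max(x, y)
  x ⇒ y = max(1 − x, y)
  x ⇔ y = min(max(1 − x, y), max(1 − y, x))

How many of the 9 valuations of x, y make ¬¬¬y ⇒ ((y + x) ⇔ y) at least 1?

4

x = 0, y = 0 ↦ 1  ≥
x = 0, y = 1/2 ↦ 1/2  <
x = 0, y = 1 ↦ 1  ≥
x = 1/2, y = 0 ↦ 1/2  <
x = 1/2, y = 1/2 ↦ 1/2  <
x = 1/2, y = 1 ↦ 1  ≥
x = 1, y = 0 ↦ 0  <
x = 1, y = 1/2 ↦ 1/2  <
x = 1, y = 1 ↦ 1  ≥
So 4 of the 9 assignments meet the threshold.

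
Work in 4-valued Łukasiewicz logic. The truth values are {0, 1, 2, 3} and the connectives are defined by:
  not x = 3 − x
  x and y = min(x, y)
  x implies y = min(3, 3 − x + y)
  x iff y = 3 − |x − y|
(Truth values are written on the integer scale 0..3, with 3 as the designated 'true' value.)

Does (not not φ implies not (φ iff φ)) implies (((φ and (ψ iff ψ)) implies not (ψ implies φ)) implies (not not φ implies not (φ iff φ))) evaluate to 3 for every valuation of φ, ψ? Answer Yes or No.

φ = 0, ψ = 0 ↦ 3
φ = 0, ψ = 1 ↦ 3
φ = 0, ψ = 2 ↦ 3
φ = 0, ψ = 3 ↦ 3
φ = 1, ψ = 0 ↦ 3
φ = 1, ψ = 1 ↦ 3
φ = 1, ψ = 2 ↦ 3
φ = 1, ψ = 3 ↦ 3
φ = 2, ψ = 0 ↦ 3
φ = 2, ψ = 1 ↦ 3
φ = 2, ψ = 2 ↦ 3
φ = 2, ψ = 3 ↦ 3
φ = 3, ψ = 0 ↦ 3
φ = 3, ψ = 1 ↦ 3
φ = 3, ψ = 2 ↦ 3
φ = 3, ψ = 3 ↦ 3
Every assignment gives a value ≥ 3.

Yes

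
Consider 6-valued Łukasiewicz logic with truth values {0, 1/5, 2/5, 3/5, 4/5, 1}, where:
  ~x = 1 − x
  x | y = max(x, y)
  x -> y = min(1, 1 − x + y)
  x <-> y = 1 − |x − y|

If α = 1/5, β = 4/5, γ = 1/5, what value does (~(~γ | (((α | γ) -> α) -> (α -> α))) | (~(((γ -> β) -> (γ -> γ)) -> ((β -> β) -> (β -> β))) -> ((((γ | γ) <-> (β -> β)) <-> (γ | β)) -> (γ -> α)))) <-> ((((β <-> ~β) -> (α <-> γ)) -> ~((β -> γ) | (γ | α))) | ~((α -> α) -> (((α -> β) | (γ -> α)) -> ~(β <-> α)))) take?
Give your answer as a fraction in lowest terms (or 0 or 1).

~γ = ~1/5 = 4/5
α | γ = 1/5 | 1/5 = 1/5
(α | γ) -> α = 1/5 -> 1/5 = 1
α -> α = 1/5 -> 1/5 = 1
((α | γ) -> α) -> (α -> α) = 1 -> 1 = 1
~γ | (((α | γ) -> α) -> (α -> α)) = 4/5 | 1 = 1
~(~γ | (((α | γ) -> α) -> (α -> α))) = ~1 = 0
γ -> β = 1/5 -> 4/5 = 1
γ -> γ = 1/5 -> 1/5 = 1
(γ -> β) -> (γ -> γ) = 1 -> 1 = 1
β -> β = 4/5 -> 4/5 = 1
β -> β = 4/5 -> 4/5 = 1
(β -> β) -> (β -> β) = 1 -> 1 = 1
((γ -> β) -> (γ -> γ)) -> ((β -> β) -> (β -> β)) = 1 -> 1 = 1
~(((γ -> β) -> (γ -> γ)) -> ((β -> β) -> (β -> β))) = ~1 = 0
γ | γ = 1/5 | 1/5 = 1/5
β -> β = 4/5 -> 4/5 = 1
(γ | γ) <-> (β -> β) = 1/5 <-> 1 = 1/5
γ | β = 1/5 | 4/5 = 4/5
((γ | γ) <-> (β -> β)) <-> (γ | β) = 1/5 <-> 4/5 = 2/5
γ -> α = 1/5 -> 1/5 = 1
(((γ | γ) <-> (β -> β)) <-> (γ | β)) -> (γ -> α) = 2/5 -> 1 = 1
~(((γ -> β) -> (γ -> γ)) -> ((β -> β) -> (β -> β))) -> ((((γ | γ) <-> (β -> β)) <-> (γ | β)) -> (γ -> α)) = 0 -> 1 = 1
~(~γ | (((α | γ) -> α) -> (α -> α))) | (~(((γ -> β) -> (γ -> γ)) -> ((β -> β) -> (β -> β))) -> ((((γ | γ) <-> (β -> β)) <-> (γ | β)) -> (γ -> α))) = 0 | 1 = 1
~β = ~4/5 = 1/5
β <-> ~β = 4/5 <-> 1/5 = 2/5
α <-> γ = 1/5 <-> 1/5 = 1
(β <-> ~β) -> (α <-> γ) = 2/5 -> 1 = 1
β -> γ = 4/5 -> 1/5 = 2/5
γ | α = 1/5 | 1/5 = 1/5
(β -> γ) | (γ | α) = 2/5 | 1/5 = 2/5
~((β -> γ) | (γ | α)) = ~2/5 = 3/5
((β <-> ~β) -> (α <-> γ)) -> ~((β -> γ) | (γ | α)) = 1 -> 3/5 = 3/5
α -> α = 1/5 -> 1/5 = 1
α -> β = 1/5 -> 4/5 = 1
γ -> α = 1/5 -> 1/5 = 1
(α -> β) | (γ -> α) = 1 | 1 = 1
β <-> α = 4/5 <-> 1/5 = 2/5
~(β <-> α) = ~2/5 = 3/5
((α -> β) | (γ -> α)) -> ~(β <-> α) = 1 -> 3/5 = 3/5
(α -> α) -> (((α -> β) | (γ -> α)) -> ~(β <-> α)) = 1 -> 3/5 = 3/5
~((α -> α) -> (((α -> β) | (γ -> α)) -> ~(β <-> α))) = ~3/5 = 2/5
(((β <-> ~β) -> (α <-> γ)) -> ~((β -> γ) | (γ | α))) | ~((α -> α) -> (((α -> β) | (γ -> α)) -> ~(β <-> α))) = 3/5 | 2/5 = 3/5
(~(~γ | (((α | γ) -> α) -> (α -> α))) | (~(((γ -> β) -> (γ -> γ)) -> ((β -> β) -> (β -> β))) -> ((((γ | γ) <-> (β -> β)) <-> (γ | β)) -> (γ -> α)))) <-> ((((β <-> ~β) -> (α <-> γ)) -> ~((β -> γ) | (γ | α))) | ~((α -> α) -> (((α -> β) | (γ -> α)) -> ~(β <-> α)))) = 1 <-> 3/5 = 3/5

3/5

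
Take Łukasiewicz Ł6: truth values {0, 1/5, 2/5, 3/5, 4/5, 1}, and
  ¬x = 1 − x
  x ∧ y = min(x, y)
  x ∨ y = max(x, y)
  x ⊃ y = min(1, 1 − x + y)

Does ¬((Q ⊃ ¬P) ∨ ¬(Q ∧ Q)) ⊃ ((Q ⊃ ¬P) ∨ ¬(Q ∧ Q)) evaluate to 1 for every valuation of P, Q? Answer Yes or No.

No

Counterexample: take P = 3/5, Q = 1.
¬P = ¬3/5 = 2/5
Q ⊃ ¬P = 1 ⊃ 2/5 = 2/5
Q ∧ Q = 1 ∧ 1 = 1
¬(Q ∧ Q) = ¬1 = 0
(Q ⊃ ¬P) ∨ ¬(Q ∧ Q) = 2/5 ∨ 0 = 2/5
¬((Q ⊃ ¬P) ∨ ¬(Q ∧ Q)) = ¬2/5 = 3/5
¬P = ¬3/5 = 2/5
Q ⊃ ¬P = 1 ⊃ 2/5 = 2/5
Q ∧ Q = 1 ∧ 1 = 1
¬(Q ∧ Q) = ¬1 = 0
(Q ⊃ ¬P) ∨ ¬(Q ∧ Q) = 2/5 ∨ 0 = 2/5
¬((Q ⊃ ¬P) ∨ ¬(Q ∧ Q)) ⊃ ((Q ⊃ ¬P) ∨ ¬(Q ∧ Q)) = 3/5 ⊃ 2/5 = 4/5
This gives 4/5 ≠ 1.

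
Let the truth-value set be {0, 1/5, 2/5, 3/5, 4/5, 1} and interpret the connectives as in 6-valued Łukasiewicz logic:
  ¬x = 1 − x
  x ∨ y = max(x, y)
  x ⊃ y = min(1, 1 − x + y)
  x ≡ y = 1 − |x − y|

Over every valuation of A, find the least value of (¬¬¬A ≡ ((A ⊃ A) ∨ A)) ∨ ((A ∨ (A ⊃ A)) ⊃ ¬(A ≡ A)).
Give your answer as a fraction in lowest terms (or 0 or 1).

Take A = 1:
¬A = ¬1 = 0
¬¬A = ¬0 = 1
¬¬¬A = ¬1 = 0
A ⊃ A = 1 ⊃ 1 = 1
(A ⊃ A) ∨ A = 1 ∨ 1 = 1
¬¬¬A ≡ ((A ⊃ A) ∨ A) = 0 ≡ 1 = 0
A ⊃ A = 1 ⊃ 1 = 1
A ∨ (A ⊃ A) = 1 ∨ 1 = 1
A ≡ A = 1 ≡ 1 = 1
¬(A ≡ A) = ¬1 = 0
(A ∨ (A ⊃ A)) ⊃ ¬(A ≡ A) = 1 ⊃ 0 = 0
(¬¬¬A ≡ ((A ⊃ A) ∨ A)) ∨ ((A ∨ (A ⊃ A)) ⊃ ¬(A ≡ A)) = 0 ∨ 0 = 0
No assignment yields a value below 0, so this is the minimum.

0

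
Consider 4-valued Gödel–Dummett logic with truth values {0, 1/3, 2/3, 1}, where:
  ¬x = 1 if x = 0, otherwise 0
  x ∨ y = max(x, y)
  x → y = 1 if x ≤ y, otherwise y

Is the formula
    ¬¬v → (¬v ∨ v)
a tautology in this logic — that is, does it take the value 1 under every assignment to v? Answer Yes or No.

Counterexample: take v = 1/3.
¬v = ¬1/3 = 0
¬¬v = ¬0 = 1
¬v = ¬1/3 = 0
¬v ∨ v = 0 ∨ 1/3 = 1/3
¬¬v → (¬v ∨ v) = 1 → 1/3 = 1/3
This gives 1/3 ≠ 1.

No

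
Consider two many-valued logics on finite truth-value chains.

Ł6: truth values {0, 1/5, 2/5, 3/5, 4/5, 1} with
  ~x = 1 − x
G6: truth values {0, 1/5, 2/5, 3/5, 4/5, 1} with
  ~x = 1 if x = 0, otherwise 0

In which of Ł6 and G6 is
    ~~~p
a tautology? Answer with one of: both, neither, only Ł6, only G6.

neither

In Ł6: at p = 1/5 the value is 4/5 — not a tautology.
In G6: at p = 1/5 the value is 0 — not a tautology.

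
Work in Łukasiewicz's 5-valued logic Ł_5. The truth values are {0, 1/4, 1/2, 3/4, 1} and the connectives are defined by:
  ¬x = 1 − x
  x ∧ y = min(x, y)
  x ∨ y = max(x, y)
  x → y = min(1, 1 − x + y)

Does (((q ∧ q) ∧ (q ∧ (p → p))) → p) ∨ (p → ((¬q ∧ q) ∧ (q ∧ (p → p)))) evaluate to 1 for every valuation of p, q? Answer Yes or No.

No

Counterexample: take p = 1/4, q = 1.
q ∧ q = 1 ∧ 1 = 1
p → p = 1/4 → 1/4 = 1
q ∧ (p → p) = 1 ∧ 1 = 1
(q ∧ q) ∧ (q ∧ (p → p)) = 1 ∧ 1 = 1
((q ∧ q) ∧ (q ∧ (p → p))) → p = 1 → 1/4 = 1/4
¬q = ¬1 = 0
¬q ∧ q = 0 ∧ 1 = 0
p → p = 1/4 → 1/4 = 1
q ∧ (p → p) = 1 ∧ 1 = 1
(¬q ∧ q) ∧ (q ∧ (p → p)) = 0 ∧ 1 = 0
p → ((¬q ∧ q) ∧ (q ∧ (p → p))) = 1/4 → 0 = 3/4
(((q ∧ q) ∧ (q ∧ (p → p))) → p) ∨ (p → ((¬q ∧ q) ∧ (q ∧ (p → p)))) = 1/4 ∨ 3/4 = 3/4
This gives 3/4 ≠ 1.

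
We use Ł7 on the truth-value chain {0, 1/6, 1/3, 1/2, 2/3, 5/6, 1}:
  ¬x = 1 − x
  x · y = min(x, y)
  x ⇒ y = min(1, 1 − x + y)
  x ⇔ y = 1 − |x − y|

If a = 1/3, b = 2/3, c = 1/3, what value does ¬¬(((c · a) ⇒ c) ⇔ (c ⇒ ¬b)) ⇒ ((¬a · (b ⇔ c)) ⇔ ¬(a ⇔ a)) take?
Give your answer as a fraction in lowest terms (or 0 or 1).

c · a = 1/3 · 1/3 = 1/3
(c · a) ⇒ c = 1/3 ⇒ 1/3 = 1
¬b = ¬2/3 = 1/3
c ⇒ ¬b = 1/3 ⇒ 1/3 = 1
((c · a) ⇒ c) ⇔ (c ⇒ ¬b) = 1 ⇔ 1 = 1
¬(((c · a) ⇒ c) ⇔ (c ⇒ ¬b)) = ¬1 = 0
¬¬(((c · a) ⇒ c) ⇔ (c ⇒ ¬b)) = ¬0 = 1
¬a = ¬1/3 = 2/3
b ⇔ c = 2/3 ⇔ 1/3 = 2/3
¬a · (b ⇔ c) = 2/3 · 2/3 = 2/3
a ⇔ a = 1/3 ⇔ 1/3 = 1
¬(a ⇔ a) = ¬1 = 0
(¬a · (b ⇔ c)) ⇔ ¬(a ⇔ a) = 2/3 ⇔ 0 = 1/3
¬¬(((c · a) ⇒ c) ⇔ (c ⇒ ¬b)) ⇒ ((¬a · (b ⇔ c)) ⇔ ¬(a ⇔ a)) = 1 ⇒ 1/3 = 1/3

1/3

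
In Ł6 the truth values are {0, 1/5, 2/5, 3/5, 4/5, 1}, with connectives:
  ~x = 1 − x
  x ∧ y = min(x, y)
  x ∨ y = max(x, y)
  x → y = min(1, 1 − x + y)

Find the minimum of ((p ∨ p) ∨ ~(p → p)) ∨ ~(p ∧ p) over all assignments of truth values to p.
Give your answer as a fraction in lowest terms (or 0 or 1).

Take p = 2/5:
p ∨ p = 2/5 ∨ 2/5 = 2/5
p → p = 2/5 → 2/5 = 1
~(p → p) = ~1 = 0
(p ∨ p) ∨ ~(p → p) = 2/5 ∨ 0 = 2/5
p ∧ p = 2/5 ∧ 2/5 = 2/5
~(p ∧ p) = ~2/5 = 3/5
((p ∨ p) ∨ ~(p → p)) ∨ ~(p ∧ p) = 2/5 ∨ 3/5 = 3/5
No assignment yields a value below 3/5, so this is the minimum.

3/5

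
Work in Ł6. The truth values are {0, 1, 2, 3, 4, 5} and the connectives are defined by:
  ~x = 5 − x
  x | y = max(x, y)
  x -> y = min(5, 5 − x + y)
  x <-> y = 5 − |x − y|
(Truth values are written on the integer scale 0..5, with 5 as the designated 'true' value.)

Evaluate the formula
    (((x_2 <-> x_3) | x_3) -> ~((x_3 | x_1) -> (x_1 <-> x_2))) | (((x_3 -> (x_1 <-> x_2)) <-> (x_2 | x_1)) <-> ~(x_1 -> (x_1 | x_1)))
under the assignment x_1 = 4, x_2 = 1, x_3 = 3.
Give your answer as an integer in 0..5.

x_2 <-> x_3 = 1 <-> 3 = 3
(x_2 <-> x_3) | x_3 = 3 | 3 = 3
x_3 | x_1 = 3 | 4 = 4
x_1 <-> x_2 = 4 <-> 1 = 2
(x_3 | x_1) -> (x_1 <-> x_2) = 4 -> 2 = 3
~((x_3 | x_1) -> (x_1 <-> x_2)) = ~3 = 2
((x_2 <-> x_3) | x_3) -> ~((x_3 | x_1) -> (x_1 <-> x_2)) = 3 -> 2 = 4
x_1 <-> x_2 = 4 <-> 1 = 2
x_3 -> (x_1 <-> x_2) = 3 -> 2 = 4
x_2 | x_1 = 1 | 4 = 4
(x_3 -> (x_1 <-> x_2)) <-> (x_2 | x_1) = 4 <-> 4 = 5
x_1 | x_1 = 4 | 4 = 4
x_1 -> (x_1 | x_1) = 4 -> 4 = 5
~(x_1 -> (x_1 | x_1)) = ~5 = 0
((x_3 -> (x_1 <-> x_2)) <-> (x_2 | x_1)) <-> ~(x_1 -> (x_1 | x_1)) = 5 <-> 0 = 0
(((x_2 <-> x_3) | x_3) -> ~((x_3 | x_1) -> (x_1 <-> x_2))) | (((x_3 -> (x_1 <-> x_2)) <-> (x_2 | x_1)) <-> ~(x_1 -> (x_1 | x_1))) = 4 | 0 = 4

4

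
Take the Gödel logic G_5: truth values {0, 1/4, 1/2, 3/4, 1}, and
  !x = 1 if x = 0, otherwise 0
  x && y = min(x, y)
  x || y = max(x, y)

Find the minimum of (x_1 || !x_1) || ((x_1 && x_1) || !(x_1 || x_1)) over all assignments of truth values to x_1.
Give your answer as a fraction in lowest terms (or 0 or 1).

1/4

Take x_1 = 1/4:
!x_1 = !1/4 = 0
x_1 || !x_1 = 1/4 || 0 = 1/4
x_1 && x_1 = 1/4 && 1/4 = 1/4
x_1 || x_1 = 1/4 || 1/4 = 1/4
!(x_1 || x_1) = !1/4 = 0
(x_1 && x_1) || !(x_1 || x_1) = 1/4 || 0 = 1/4
(x_1 || !x_1) || ((x_1 && x_1) || !(x_1 || x_1)) = 1/4 || 1/4 = 1/4
No assignment yields a value below 1/4, so this is the minimum.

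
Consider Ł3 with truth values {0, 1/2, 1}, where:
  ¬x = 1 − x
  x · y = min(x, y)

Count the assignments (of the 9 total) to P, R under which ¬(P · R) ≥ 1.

5

P = 0, R = 0 ↦ 1  ≥
P = 0, R = 1/2 ↦ 1  ≥
P = 0, R = 1 ↦ 1  ≥
P = 1/2, R = 0 ↦ 1  ≥
P = 1/2, R = 1/2 ↦ 1/2  <
P = 1/2, R = 1 ↦ 1/2  <
P = 1, R = 0 ↦ 1  ≥
P = 1, R = 1/2 ↦ 1/2  <
P = 1, R = 1 ↦ 0  <
So 5 of the 9 assignments meet the threshold.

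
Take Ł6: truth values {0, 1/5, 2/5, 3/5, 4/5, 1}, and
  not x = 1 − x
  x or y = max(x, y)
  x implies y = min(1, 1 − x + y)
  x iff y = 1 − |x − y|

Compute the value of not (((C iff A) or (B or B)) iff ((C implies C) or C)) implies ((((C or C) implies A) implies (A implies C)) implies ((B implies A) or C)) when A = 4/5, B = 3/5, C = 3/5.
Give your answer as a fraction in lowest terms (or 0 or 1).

C iff A = 3/5 iff 4/5 = 4/5
B or B = 3/5 or 3/5 = 3/5
(C iff A) or (B or B) = 4/5 or 3/5 = 4/5
C implies C = 3/5 implies 3/5 = 1
(C implies C) or C = 1 or 3/5 = 1
((C iff A) or (B or B)) iff ((C implies C) or C) = 4/5 iff 1 = 4/5
not (((C iff A) or (B or B)) iff ((C implies C) or C)) = not 4/5 = 1/5
C or C = 3/5 or 3/5 = 3/5
(C or C) implies A = 3/5 implies 4/5 = 1
A implies C = 4/5 implies 3/5 = 4/5
((C or C) implies A) implies (A implies C) = 1 implies 4/5 = 4/5
B implies A = 3/5 implies 4/5 = 1
(B implies A) or C = 1 or 3/5 = 1
(((C or C) implies A) implies (A implies C)) implies ((B implies A) or C) = 4/5 implies 1 = 1
not (((C iff A) or (B or B)) iff ((C implies C) or C)) implies ((((C or C) implies A) implies (A implies C)) implies ((B implies A) or C)) = 1/5 implies 1 = 1

1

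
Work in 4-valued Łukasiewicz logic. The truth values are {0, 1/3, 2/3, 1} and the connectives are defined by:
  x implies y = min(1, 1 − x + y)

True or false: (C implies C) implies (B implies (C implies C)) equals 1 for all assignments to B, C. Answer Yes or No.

B = 0, C = 0 ↦ 1
B = 0, C = 1/3 ↦ 1
B = 0, C = 2/3 ↦ 1
B = 0, C = 1 ↦ 1
B = 1/3, C = 0 ↦ 1
B = 1/3, C = 1/3 ↦ 1
B = 1/3, C = 2/3 ↦ 1
B = 1/3, C = 1 ↦ 1
B = 2/3, C = 0 ↦ 1
B = 2/3, C = 1/3 ↦ 1
B = 2/3, C = 2/3 ↦ 1
B = 2/3, C = 1 ↦ 1
B = 1, C = 0 ↦ 1
B = 1, C = 1/3 ↦ 1
B = 1, C = 2/3 ↦ 1
B = 1, C = 1 ↦ 1
Every assignment gives a value ≥ 1.

Yes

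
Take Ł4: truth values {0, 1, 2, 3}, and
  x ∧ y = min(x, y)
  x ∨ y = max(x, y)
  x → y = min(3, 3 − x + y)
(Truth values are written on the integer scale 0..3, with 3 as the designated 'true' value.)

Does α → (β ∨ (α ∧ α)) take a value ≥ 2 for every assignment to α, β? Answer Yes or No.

α = 0, β = 0 ↦ 3
α = 0, β = 1 ↦ 3
α = 0, β = 2 ↦ 3
α = 0, β = 3 ↦ 3
α = 1, β = 0 ↦ 3
α = 1, β = 1 ↦ 3
α = 1, β = 2 ↦ 3
α = 1, β = 3 ↦ 3
α = 2, β = 0 ↦ 3
α = 2, β = 1 ↦ 3
α = 2, β = 2 ↦ 3
α = 2, β = 3 ↦ 3
α = 3, β = 0 ↦ 3
α = 3, β = 1 ↦ 3
α = 3, β = 2 ↦ 3
α = 3, β = 3 ↦ 3
Every assignment gives a value ≥ 2.

Yes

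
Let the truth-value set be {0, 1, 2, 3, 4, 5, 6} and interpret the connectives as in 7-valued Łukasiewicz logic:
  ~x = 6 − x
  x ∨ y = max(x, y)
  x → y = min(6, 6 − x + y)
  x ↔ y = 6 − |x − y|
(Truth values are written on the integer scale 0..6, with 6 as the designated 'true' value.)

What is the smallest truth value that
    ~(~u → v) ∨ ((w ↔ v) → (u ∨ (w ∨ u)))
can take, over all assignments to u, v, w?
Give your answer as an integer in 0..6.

Take u = 2, v = 2, w = 2:
~u = ~2 = 4
~u → v = 4 → 2 = 4
~(~u → v) = ~4 = 2
w ↔ v = 2 ↔ 2 = 6
w ∨ u = 2 ∨ 2 = 2
u ∨ (w ∨ u) = 2 ∨ 2 = 2
(w ↔ v) → (u ∨ (w ∨ u)) = 6 → 2 = 2
~(~u → v) ∨ ((w ↔ v) → (u ∨ (w ∨ u))) = 2 ∨ 2 = 2
No assignment yields a value below 2, so this is the minimum.

2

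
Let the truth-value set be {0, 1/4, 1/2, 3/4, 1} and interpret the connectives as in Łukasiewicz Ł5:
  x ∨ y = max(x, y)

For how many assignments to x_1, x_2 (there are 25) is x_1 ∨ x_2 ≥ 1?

value 1: 9 assignments (counts)
value 3/4: 7 assignments
value 1/2: 5 assignments
value 1/4: 3 assignments
value 0: 1 assignment
So 9 of the 25 assignments meet the threshold.

9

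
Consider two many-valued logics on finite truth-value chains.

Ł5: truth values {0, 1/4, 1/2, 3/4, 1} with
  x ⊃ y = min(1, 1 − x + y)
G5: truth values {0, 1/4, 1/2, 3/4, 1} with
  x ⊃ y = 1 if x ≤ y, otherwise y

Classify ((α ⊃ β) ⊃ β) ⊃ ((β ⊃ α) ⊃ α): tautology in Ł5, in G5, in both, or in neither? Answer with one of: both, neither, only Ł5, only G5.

only Ł5

In Ł5: every assignment gives 1 — tautology.
In G5: at α = 1/4, β = 0 the value is 1/4 — not a tautology.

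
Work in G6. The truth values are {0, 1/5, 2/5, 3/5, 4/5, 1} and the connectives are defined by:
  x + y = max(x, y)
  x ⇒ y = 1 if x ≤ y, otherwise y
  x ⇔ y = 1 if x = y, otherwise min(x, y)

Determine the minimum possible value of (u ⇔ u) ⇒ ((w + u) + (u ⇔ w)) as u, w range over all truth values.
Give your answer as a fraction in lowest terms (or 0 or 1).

Take u = 0, w = 1/5:
u ⇔ u = 0 ⇔ 0 = 1
w + u = 1/5 + 0 = 1/5
u ⇔ w = 0 ⇔ 1/5 = 0
(w + u) + (u ⇔ w) = 1/5 + 0 = 1/5
(u ⇔ u) ⇒ ((w + u) + (u ⇔ w)) = 1 ⇒ 1/5 = 1/5
No assignment yields a value below 1/5, so this is the minimum.

1/5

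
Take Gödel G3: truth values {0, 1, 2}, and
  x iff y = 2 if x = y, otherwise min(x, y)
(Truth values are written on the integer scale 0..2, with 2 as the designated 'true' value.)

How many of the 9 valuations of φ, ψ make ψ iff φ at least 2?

3

φ = 0, ψ = 0 ↦ 2  ≥
φ = 0, ψ = 1 ↦ 0  <
φ = 0, ψ = 2 ↦ 0  <
φ = 1, ψ = 0 ↦ 0  <
φ = 1, ψ = 1 ↦ 2  ≥
φ = 1, ψ = 2 ↦ 1  <
φ = 2, ψ = 0 ↦ 0  <
φ = 2, ψ = 1 ↦ 1  <
φ = 2, ψ = 2 ↦ 2  ≥
So 3 of the 9 assignments meet the threshold.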